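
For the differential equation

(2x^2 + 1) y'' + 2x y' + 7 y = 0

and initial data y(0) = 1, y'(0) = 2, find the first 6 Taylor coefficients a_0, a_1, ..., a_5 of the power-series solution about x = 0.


Ansatz: y(x) = sum_{n>=0} a_n x^n, so y'(x) = sum_{n>=1} n a_n x^(n-1) and y''(x) = sum_{n>=2} n(n-1) a_n x^(n-2).
Substitute into P(x) y'' + Q(x) y' + R(x) y = 0 with P(x) = 2x^2 + 1, Q(x) = 2x, R(x) = 7, and match powers of x.
Initial conditions: a_0 = 1, a_1 = 2.
Setting the coefficient of each power of x to zero and solving order by order (substituting the coefficients already found):
  x^0: 2 a_2 + 7 a_0 = 0  ->  2 a_2 = -7 a_0 = -7  ->  a_2 = -7/2
  x^1: 6 a_3 + 9 a_1 = 0  ->  6 a_3 = -9 a_1 = -18  ->  a_3 = -3
  x^2: 12 a_4 + 15 a_2 = 0  ->  12 a_4 = -15 a_2 = 105/2  ->  a_4 = 35/8
  x^3: 20 a_5 + 25 a_3 = 0  ->  20 a_5 = -25 a_3 = 75  ->  a_5 = 15/4
Truncated series: y(x) = 1 + 2 x - (7/2) x^2 - 3 x^3 + (35/8) x^4 + (15/4) x^5 + O(x^6).

a_0 = 1; a_1 = 2; a_2 = -7/2; a_3 = -3; a_4 = 35/8; a_5 = 15/4


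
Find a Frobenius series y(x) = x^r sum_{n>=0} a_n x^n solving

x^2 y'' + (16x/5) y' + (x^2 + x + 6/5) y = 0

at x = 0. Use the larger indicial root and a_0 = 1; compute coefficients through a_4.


Write in Frobenius form y'' + (p(x)/x) y' + (q(x)/x^2) y = 0:
  p(x) = 16/5,  q(x) = x^2 + x + 6/5.
Indicial equation: r(r-1) + (16/5) r + (6/5) = 0 -> roots r_1 = -1, r_2 = -6/5.
Take r = r_1 = -1. Let y(x) = x^r sum_{n>=0} a_n x^n with a_0 = 1.
Substitute y = x^r sum a_n x^n and match x^{r+n}. The recurrence is
  D(n) a_n + 1 a_{n-1} + 1 a_{n-2} = 0,  where D(n) = (r+n)(r+n-1) + (16/5)(r+n) + (6/5).
  a_n = [-1 a_{n-1} - 1 a_{n-2}] / D(n).
Since the indicial polynomial factors as (r - r_1)(r - r_2), D(n) = (r_1 + n - r_1)(r_1 + n - r_2) = n(n + 1/5).
Evaluating step by step (a_0 = 1):
  n = 1: D(1) = 1(1 + 1/5) = 6/5; numerator = -1(1) = -1; a_1 = (-1)/(6/5) = -5/6
  n = 2: D(2) = 2(2 + 1/5) = 22/5; numerator = -1(-5/6) - 1(1) = -1/6; a_2 = (-1/6)/(22/5) = -5/132
  n = 3: D(3) = 3(3 + 1/5) = 48/5; numerator = -1(-5/132) - 1(-5/6) = 115/132; a_3 = (115/132)/(48/5) = 575/6336
  n = 4: D(4) = 4(4 + 1/5) = 84/5; numerator = -1(575/6336) - 1(-5/132) = -335/6336; a_4 = (-335/6336)/(84/5) = -1675/532224

r = -1; a_0 = 1; a_1 = -5/6; a_2 = -5/132; a_3 = 575/6336; a_4 = -1675/532224


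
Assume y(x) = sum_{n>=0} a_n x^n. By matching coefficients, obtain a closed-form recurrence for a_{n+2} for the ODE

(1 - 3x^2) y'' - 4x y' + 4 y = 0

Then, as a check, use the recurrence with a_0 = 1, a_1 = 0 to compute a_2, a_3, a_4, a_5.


Substitute y = sum_n a_n x^n.
(1 - 3 x^2) y'' contributes (n+2)(n+1) a_{n+2} - 3 n(n-1) a_n at x^n.
-4 x y'(x) contributes -4 n a_n at x^n.
4 y(x) contributes 4 a_n at x^n.
Matching x^n: (n+2)(n+1) a_{n+2} + (-3 n(n-1) - 4 n + 4) a_n = 0.
Thus a_{n+2} = (3 n(n-1) + 4 n - 4) / ((n+1)(n+2)) * a_n.

Check with a_0 = 1, a_1 = 0 (apply the recurrence for n = 0, 1, 2, 3): a_0 = 1, a_1 = 0, a_2 = -2, a_3 = 0, a_4 = -5/3, a_5 = 0.

a_(n+2) = (3 n(n-1) + 4 n - 4) / ((n+1)(n+2)) * a_n; check: a_0 = 1, a_1 = 0, a_2 = -2, a_3 = 0, a_4 = -5/3, a_5 = 0


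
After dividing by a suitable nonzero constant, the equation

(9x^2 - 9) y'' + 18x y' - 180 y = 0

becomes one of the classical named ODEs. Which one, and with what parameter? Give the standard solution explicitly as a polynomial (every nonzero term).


All three coefficients share the factor -9; dividing through by -9 gives  (1 - x^2) y'' - 2x y' + 20 y = 0.
This matches the Legendre equation (1 - x^2) y'' - 2x y' + n(n+1) y = 0 (note the -2x y' term) with n(n+1) = 20, so n = 4; the polynomial solution is P_4(x).
With y = sum_k a_k x^k, matching x^k gives (k+2)(k+1) a_{k+2} = [k(k+1) - n(n+1)] a_k = (k - 4)(k + 5) a_k. The right side vanishes at k = 4, so the series with the parity of 4 terminates at degree 4.
Standard normalization (P_n(1) = 1): leading coefficient (2n)!/(2^n (n!)^2) = 40320/(16*576) = 35/8, so a_4 = 35/8. Work downward with a_k = (k+1)(k+2) a_{k+2} / ((k - 4)(k + 5)):
  a_2 = (3)(4)(35/8) / ((2 - 4)(2 + 5)) = (105/2)/(-14) = -15/4
  a_0 = (1)(2)(-15/4) / ((0 - 4)(0 + 5)) = (-15/2)/(-20) = 3/8
Hence P_4(x) = 35 x^4/8 - 15 x^2/4 + 3/8.

P_4(x); series = 35 x^4/8 - 15 x^2/4 + 3/8


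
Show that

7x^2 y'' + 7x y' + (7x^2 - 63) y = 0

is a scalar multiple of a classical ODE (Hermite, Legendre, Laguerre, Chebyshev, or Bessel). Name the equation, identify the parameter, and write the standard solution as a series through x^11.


All three coefficients share the factor 7; dividing through by 7 gives  x^2 y'' + x y' + (x^2 - 9) y = 0.
This matches the Bessel equation x^2 y'' + x y' + (x^2 - nu^2) y = 0 with nu^2 = 9, so nu = 3; the solution bounded at x = 0 is J_3(x).
Frobenius at x = 0: indicial roots ±nu; for r = nu the recurrence k(k + 2nu) c_k = -c_{k-2} gives the standard series J_nu(x) = sum_{k>=0} (-1)^k / (k! (k+nu)!) (x/2)^(2k+nu). Evaluate the first 5 terms:
  k = 0: (-1)^0 / (0! * 3! * 2^3) x^3 = 1/(1*6*8) x^3 = (1/48) x^3
  k = 1: (-1)^1 / (1! * 4! * 2^5) x^5 = -1/(1*24*32) x^5 = (-1/768) x^5
  k = 2: (-1)^2 / (2! * 5! * 2^7) x^7 = 1/(2*120*128) x^7 = (1/30720) x^7
  k = 3: (-1)^3 / (3! * 6! * 2^9) x^9 = -1/(6*720*512) x^9 = (-1/2211840) x^9
  k = 4: (-1)^4 / (4! * 7! * 2^11) x^11 = 1/(24*5040*2048) x^11 = (1/247726080) x^11
Hence J_3(x) = x^11/247726080 - x^9/2211840 + x^7/30720 - x^5/768 + x^3/48 + ....

J_3(x); series = x^11/247726080 - x^9/2211840 + x^7/30720 - x^5/768 + x^3/48


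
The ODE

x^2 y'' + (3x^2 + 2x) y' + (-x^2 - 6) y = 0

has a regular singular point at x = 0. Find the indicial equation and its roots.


Divide by x^2 to reach normal form y'' + P_1(x) y' + P_2(x) y = 0 with P_1(x) = 3 + 2/x and P_2(x) = -1 - 6/x^2.
x = 0 is a singular point because the y'-coefficient 3 + 2/x has a pole at x = 0 and the y-coefficient -1 - 6/x^2 has a pole at x = 0.
It is a regular singular point because x P_1(x) = p(x) = 3x + 2 and x^2 P_2(x) = q(x) = -x^2 - 6 are polynomials, hence analytic at x = 0.
p(0) = 2,  q(0) = -6.
Indicial equation: r(r-1) + p(0) r + q(0) = 0, i.e. r^2 + (p(0) - 1) r + q(0) = 0, i.e. r^2 + 1 r - 6 = 0.
Discriminant: (1)^2 - 4(-6) = 25, so r = (-1 ± 5)/2.
Solving: r_1 = 2, r_2 = -3.

indicial: r^2 + 1 r - 6 = 0; roots r_1 = 2, r_2 = -3


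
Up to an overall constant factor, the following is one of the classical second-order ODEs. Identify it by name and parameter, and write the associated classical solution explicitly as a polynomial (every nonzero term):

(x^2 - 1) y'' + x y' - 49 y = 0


All three coefficients share the factor -1; dividing through by -1 gives  (1 - x^2) y'' - x y' + 49 y = 0.
This matches the Chebyshev equation (1 - x^2) y'' - x y' + n^2 y = 0 (note the -x y' term, not -2x y') with n^2 = 49, so n = 7; the polynomial solution is T_7(x).
With y = sum_k a_k x^k, matching x^k gives (k+2)(k+1) a_{k+2} = (k^2 - n^2) a_k = (k - 7)(k + 7) a_k. The right side vanishes at k = 7, so the series with the parity of 7 terminates at degree 7.
Standard normalization: leading coefficient of T_n is 2^(n-1), so a_7 = 2^6 = 64. Work downward with a_k = (k+1)(k+2) a_{k+2} / ((k - 7)(k + 7)):
  a_5 = (6)(7)(64) / ((5 - 7)(5 + 7)) = 2688/(-24) = -112
  a_3 = (4)(5)(-112) / ((3 - 7)(3 + 7)) = -2240/(-40) = 56
  a_1 = (2)(3)(56) / ((1 - 7)(1 + 7)) = 336/(-48) = -7
Hence T_7(x) = 64 x^7 - 112 x^5 + 56 x^3 - 7 x.

T_7(x); series = 64 x^7 - 112 x^5 + 56 x^3 - 7 x


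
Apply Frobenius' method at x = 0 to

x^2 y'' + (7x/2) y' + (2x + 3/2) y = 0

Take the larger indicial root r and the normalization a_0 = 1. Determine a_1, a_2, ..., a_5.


Write in Frobenius form y'' + (p(x)/x) y' + (q(x)/x^2) y = 0:
  p(x) = 7/2,  q(x) = 2x + 3/2.
Indicial equation: r(r-1) + (7/2) r + (3/2) = 0 -> roots r_1 = -1, r_2 = -3/2.
Take r = r_1 = -1. Let y(x) = x^r sum_{n>=0} a_n x^n with a_0 = 1.
Substitute y = x^r sum a_n x^n and match x^{r+n}. The recurrence is
  D(n) a_n + 2 a_{n-1} = 0,  where D(n) = (r+n)(r+n-1) + (7/2)(r+n) + (3/2).
  a_n = -2 / D(n) * a_{n-1}.
Since the indicial polynomial factors as (r - r_1)(r - r_2), D(n) = (r_1 + n - r_1)(r_1 + n - r_2) = n(n + 1/2).
Evaluating step by step (a_0 = 1):
  n = 1: D(1) = 1(1 + 1/2) = 3/2; numerator = -2(1) = -2; a_1 = (-2)/(3/2) = -4/3
  n = 2: D(2) = 2(2 + 1/2) = 5; numerator = -2(-4/3) = 8/3; a_2 = (8/3)/(5) = 8/15
  n = 3: D(3) = 3(3 + 1/2) = 21/2; numerator = -2(8/15) = -16/15; a_3 = (-16/15)/(21/2) = -32/315
  n = 4: D(4) = 4(4 + 1/2) = 18; numerator = -2(-32/315) = 64/315; a_4 = (64/315)/(18) = 32/2835
  n = 5: D(5) = 5(5 + 1/2) = 55/2; numerator = -2(32/2835) = -64/2835; a_5 = (-64/2835)/(55/2) = -128/155925

r = -1; a_0 = 1; a_1 = -4/3; a_2 = 8/15; a_3 = -32/315; a_4 = 32/2835; a_5 = -128/155925


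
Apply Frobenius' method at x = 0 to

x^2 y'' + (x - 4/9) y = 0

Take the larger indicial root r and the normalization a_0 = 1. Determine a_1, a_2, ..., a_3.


Write in Frobenius form y'' + (p(x)/x) y' + (q(x)/x^2) y = 0:
  p(x) = 0,  q(x) = x - 4/9.
Indicial equation: r(r-1) + (0) r + (-4/9) = 0 -> roots r_1 = 4/3, r_2 = -1/3.
Take r = r_1 = 4/3. Let y(x) = x^r sum_{n>=0} a_n x^n with a_0 = 1.
Substitute y = x^r sum a_n x^n and match x^{r+n}. The recurrence is
  D(n) a_n + 1 a_{n-1} = 0,  where D(n) = (r+n)(r+n-1) + (0)(r+n) + (-4/9).
  a_n = -1 / D(n) * a_{n-1}.
Since the indicial polynomial factors as (r - r_1)(r - r_2), D(n) = (r_1 + n - r_1)(r_1 + n - r_2) = n(n + 5/3).
Evaluating step by step (a_0 = 1):
  n = 1: D(1) = 1(1 + 5/3) = 8/3; numerator = -1(1) = -1; a_1 = (-1)/(8/3) = -3/8
  n = 2: D(2) = 2(2 + 5/3) = 22/3; numerator = -1(-3/8) = 3/8; a_2 = (3/8)/(22/3) = 9/176
  n = 3: D(3) = 3(3 + 5/3) = 14; numerator = -1(9/176) = -9/176; a_3 = (-9/176)/(14) = -9/2464

r = 4/3; a_0 = 1; a_1 = -3/8; a_2 = 9/176; a_3 = -9/2464


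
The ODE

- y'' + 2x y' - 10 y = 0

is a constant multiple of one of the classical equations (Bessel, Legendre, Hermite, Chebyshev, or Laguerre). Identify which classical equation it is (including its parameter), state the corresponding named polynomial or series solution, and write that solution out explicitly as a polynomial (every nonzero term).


All three coefficients share the factor -1; dividing through by -1 gives  y'' - 2x y' + 10 y = 0.
This matches the Hermite equation y'' - 2x y' + 2n y = 0 with 2n = 10, so n = 5; the polynomial solution is H_5(x).
With y = sum_k a_k x^k, matching x^k gives (k+2)(k+1) a_{k+2} = 2(k - n) a_k = 2(k - 5) a_k. The right side vanishes at k = 5, so the series with the parity of 5 terminates at degree 5.
Standard normalization: leading coefficient of H_n is 2^n, so a_5 = 2^5 = 32. Work downward with a_k = (k+1)(k+2) a_{k+2} / (2(k - n)):
  a_3 = (4)(5)(32) / (2(3 - 5)) = 640/(-4) = -160
  a_1 = (2)(3)(-160) / (2(1 - 5)) = -960/(-8) = 120
Hence H_5(x) = 32 x^5 - 160 x^3 + 120 x.

H_5(x); series = 32 x^5 - 160 x^3 + 120 x


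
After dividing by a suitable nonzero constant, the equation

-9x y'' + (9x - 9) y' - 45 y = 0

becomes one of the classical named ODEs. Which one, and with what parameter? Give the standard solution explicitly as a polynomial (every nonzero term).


All three coefficients share the factor -9; dividing through by -9 gives  x y'' + (1 - x) y' + 5 y = 0.
This matches the Laguerre equation x y'' + (1 - x) y' + n y = 0 with n = 5; the polynomial solution is L_5(x).
With y = sum_k a_k x^k, matching x^k gives (k+1)k a_{k+1} + (k+1) a_{k+1} - k a_k + n a_k = 0, i.e. (k+1)^2 a_{k+1} = (k - n) a_k = (k - 5) a_k. The right side vanishes at k = 5, so the series terminates at degree 5.
Standard normalization L_n(0) = 1 gives a_0 = 1. Work upward with a_{k+1} = (k - 5) a_k / (k+1)^2:
  a_1 = (0 - 5)(1) / 1^2 = -5/1 = -5
  a_2 = (1 - 5)(-5) / 2^2 = 20/4 = 5
  a_3 = (2 - 5)(5) / 3^2 = -15/9 = -5/3
  a_4 = (3 - 5)(-5/3) / 4^2 = (10/3)/16 = 5/24
  a_5 = (4 - 5)(5/24) / 5^2 = (-5/24)/25 = -1/120
Hence L_5(x) = -x^5/120 + 5 x^4/24 - 5 x^3/3 + 5 x^2 - 5 x + 1.

L_5(x); series = -x^5/120 + 5 x^4/24 - 5 x^3/3 + 5 x^2 - 5 x + 1


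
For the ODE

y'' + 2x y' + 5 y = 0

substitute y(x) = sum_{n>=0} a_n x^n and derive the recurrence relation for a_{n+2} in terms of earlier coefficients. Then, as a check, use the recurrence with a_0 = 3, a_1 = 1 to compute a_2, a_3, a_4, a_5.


Substitute y = sum_n a_n x^n.
y''(x) has coefficient (n+2)(n+1) a_{n+2} at x^n;
2 x y'(x) has coefficient 2 n a_n at x^n (shift);
5 y(x) has coefficient 5 a_n at x^n.
Matching x^n: (n+2)(n+1) a_{n+2} + (2n + 5) a_n = 0.
Thus a_{n+2} = (-2n - 5) / ((n+1)(n+2)) * a_n.

Check with a_0 = 3, a_1 = 1 (apply the recurrence for n = 0, 1, 2, 3): a_0 = 3, a_1 = 1, a_2 = -15/2, a_3 = -7/6, a_4 = 45/8, a_5 = 77/120.

a_(n+2) = (-2n - 5) / ((n+1)(n+2)) * a_n; check: a_0 = 3, a_1 = 1, a_2 = -15/2, a_3 = -7/6, a_4 = 45/8, a_5 = 77/120


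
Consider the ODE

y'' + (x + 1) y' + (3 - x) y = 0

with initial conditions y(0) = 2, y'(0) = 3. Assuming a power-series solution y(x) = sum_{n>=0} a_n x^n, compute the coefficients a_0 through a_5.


Ansatz: y(x) = sum_{n>=0} a_n x^n, so y'(x) = sum_{n>=1} n a_n x^(n-1) and y''(x) = sum_{n>=2} n(n-1) a_n x^(n-2).
Substitute into P(x) y'' + Q(x) y' + R(x) y = 0 with P(x) = 1, Q(x) = x + 1, R(x) = 3 - x, and match powers of x.
Initial conditions: a_0 = 2, a_1 = 3.
Setting the coefficient of each power of x to zero and solving order by order (substituting the coefficients already found):
  x^0: 2 a_2 + a_1 + 3 a_0 = 0  ->  2 a_2 = -a_1 - 3 a_0 = -9  ->  a_2 = -9/2
  x^1: 6 a_3 + 2 a_2 + 4 a_1 - a_0 = 0  ->  6 a_3 = -2 a_2 - 4 a_1 + a_0 = -1  ->  a_3 = -1/6
  x^2: 12 a_4 + 3 a_3 + 5 a_2 - a_1 = 0  ->  12 a_4 = -3 a_3 - 5 a_2 + a_1 = 26  ->  a_4 = 13/6
  x^3: 20 a_5 + 4 a_4 + 6 a_3 - a_2 = 0  ->  20 a_5 = -4 a_4 - 6 a_3 + a_2 = -73/6  ->  a_5 = -73/120
Truncated series: y(x) = 2 + 3 x - (9/2) x^2 - (1/6) x^3 + (13/6) x^4 - (73/120) x^5 + O(x^6).

a_0 = 2; a_1 = 3; a_2 = -9/2; a_3 = -1/6; a_4 = 13/6; a_5 = -73/120


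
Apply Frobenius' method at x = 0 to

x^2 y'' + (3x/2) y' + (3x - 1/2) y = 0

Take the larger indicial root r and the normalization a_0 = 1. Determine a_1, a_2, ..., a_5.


Write in Frobenius form y'' + (p(x)/x) y' + (q(x)/x^2) y = 0:
  p(x) = 3/2,  q(x) = 3x - 1/2.
Indicial equation: r(r-1) + (3/2) r + (-1/2) = 0 -> roots r_1 = 1/2, r_2 = -1.
Take r = r_1 = 1/2. Let y(x) = x^r sum_{n>=0} a_n x^n with a_0 = 1.
Substitute y = x^r sum a_n x^n and match x^{r+n}. The recurrence is
  D(n) a_n + 3 a_{n-1} = 0,  where D(n) = (r+n)(r+n-1) + (3/2)(r+n) + (-1/2).
  a_n = -3 / D(n) * a_{n-1}.
Since the indicial polynomial factors as (r - r_1)(r - r_2), D(n) = (r_1 + n - r_1)(r_1 + n - r_2) = n(n + 3/2).
Evaluating step by step (a_0 = 1):
  n = 1: D(1) = 1(1 + 3/2) = 5/2; numerator = -3(1) = -3; a_1 = (-3)/(5/2) = -6/5
  n = 2: D(2) = 2(2 + 3/2) = 7; numerator = -3(-6/5) = 18/5; a_2 = (18/5)/(7) = 18/35
  n = 3: D(3) = 3(3 + 3/2) = 27/2; numerator = -3(18/35) = -54/35; a_3 = (-54/35)/(27/2) = -4/35
  n = 4: D(4) = 4(4 + 3/2) = 22; numerator = -3(-4/35) = 12/35; a_4 = (12/35)/(22) = 6/385
  n = 5: D(5) = 5(5 + 3/2) = 65/2; numerator = -3(6/385) = -18/385; a_5 = (-18/385)/(65/2) = -36/25025

r = 1/2; a_0 = 1; a_1 = -6/5; a_2 = 18/35; a_3 = -4/35; a_4 = 6/385; a_5 = -36/25025


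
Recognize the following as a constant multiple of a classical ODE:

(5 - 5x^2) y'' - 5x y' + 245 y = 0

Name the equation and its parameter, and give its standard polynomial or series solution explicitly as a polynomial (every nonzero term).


All three coefficients share the factor 5; dividing through by 5 gives  (1 - x^2) y'' - x y' + 49 y = 0.
This matches the Chebyshev equation (1 - x^2) y'' - x y' + n^2 y = 0 (note the -x y' term, not -2x y') with n^2 = 49, so n = 7; the polynomial solution is T_7(x).
With y = sum_k a_k x^k, matching x^k gives (k+2)(k+1) a_{k+2} = (k^2 - n^2) a_k = (k - 7)(k + 7) a_k. The right side vanishes at k = 7, so the series with the parity of 7 terminates at degree 7.
Standard normalization: leading coefficient of T_n is 2^(n-1), so a_7 = 2^6 = 64. Work downward with a_k = (k+1)(k+2) a_{k+2} / ((k - 7)(k + 7)):
  a_5 = (6)(7)(64) / ((5 - 7)(5 + 7)) = 2688/(-24) = -112
  a_3 = (4)(5)(-112) / ((3 - 7)(3 + 7)) = -2240/(-40) = 56
  a_1 = (2)(3)(56) / ((1 - 7)(1 + 7)) = 336/(-48) = -7
Hence T_7(x) = 64 x^7 - 112 x^5 + 56 x^3 - 7 x.

T_7(x); series = 64 x^7 - 112 x^5 + 56 x^3 - 7 x


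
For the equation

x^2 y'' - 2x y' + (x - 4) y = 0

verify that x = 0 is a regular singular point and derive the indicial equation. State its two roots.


Divide by x^2 to reach normal form y'' + P_1(x) y' + P_2(x) y = 0 with P_1(x) = -2/x and P_2(x) = 1/x - 4/x^2.
x = 0 is a singular point because the y'-coefficient -2/x has a pole at x = 0 and the y-coefficient 1/x - 4/x^2 has a pole at x = 0.
It is a regular singular point because x P_1(x) = p(x) = -2 and x^2 P_2(x) = q(x) = x - 4 are polynomials, hence analytic at x = 0.
p(0) = -2,  q(0) = -4.
Indicial equation: r(r-1) + p(0) r + q(0) = 0, i.e. r^2 + (p(0) - 1) r + q(0) = 0, i.e. r^2 - 3 r - 4 = 0.
Discriminant: (-3)^2 - 4(-4) = 25, so r = (3 ± 5)/2.
Solving: r_1 = 4, r_2 = -1.

indicial: r^2 - 3 r - 4 = 0; roots r_1 = 4, r_2 = -1


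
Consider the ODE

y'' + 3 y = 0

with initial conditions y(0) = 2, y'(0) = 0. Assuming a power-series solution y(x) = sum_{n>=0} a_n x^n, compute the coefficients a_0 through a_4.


Ansatz: y(x) = sum_{n>=0} a_n x^n, so y'(x) = sum_{n>=1} n a_n x^(n-1) and y''(x) = sum_{n>=2} n(n-1) a_n x^(n-2).
Substitute into P(x) y'' + Q(x) y' + R(x) y = 0 with P(x) = 1, Q(x) = 0, R(x) = 3, and match powers of x.
Initial conditions: a_0 = 2, a_1 = 0.
Setting the coefficient of each power of x to zero and solving order by order (substituting the coefficients already found):
  x^0: 2 a_2 + 3 a_0 = 0  ->  2 a_2 = -3 a_0 = -6  ->  a_2 = -3
  x^1: 6 a_3 + 3 a_1 = 0  ->  6 a_3 = -3 a_1 = 0  ->  a_3 = 0
  x^2: 12 a_4 + 3 a_2 = 0  ->  12 a_4 = -3 a_2 = 9  ->  a_4 = 3/4
Truncated series: y(x) = 2 - 3 x^2 + (3/4) x^4 + O(x^5).

a_0 = 2; a_1 = 0; a_2 = -3; a_3 = 0; a_4 = 3/4


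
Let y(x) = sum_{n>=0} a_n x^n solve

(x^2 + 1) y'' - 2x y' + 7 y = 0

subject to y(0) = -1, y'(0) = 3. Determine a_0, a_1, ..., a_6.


Ansatz: y(x) = sum_{n>=0} a_n x^n, so y'(x) = sum_{n>=1} n a_n x^(n-1) and y''(x) = sum_{n>=2} n(n-1) a_n x^(n-2).
Substitute into P(x) y'' + Q(x) y' + R(x) y = 0 with P(x) = x^2 + 1, Q(x) = -2x, R(x) = 7, and match powers of x.
Initial conditions: a_0 = -1, a_1 = 3.
Setting the coefficient of each power of x to zero and solving order by order (substituting the coefficients already found):
  x^0: 2 a_2 + 7 a_0 = 0  ->  2 a_2 = -7 a_0 = 7  ->  a_2 = 7/2
  x^1: 6 a_3 + 5 a_1 = 0  ->  6 a_3 = -5 a_1 = -15  ->  a_3 = -5/2
  x^2: 12 a_4 + 5 a_2 = 0  ->  12 a_4 = -5 a_2 = -35/2  ->  a_4 = -35/24
  x^3: 20 a_5 + 7 a_3 = 0  ->  20 a_5 = -7 a_3 = 35/2  ->  a_5 = 7/8
  x^4: 30 a_6 + 11 a_4 = 0  ->  30 a_6 = -11 a_4 = 385/24  ->  a_6 = 77/144
Truncated series: y(x) = -1 + 3 x + (7/2) x^2 - (5/2) x^3 - (35/24) x^4 + (7/8) x^5 + (77/144) x^6 + O(x^7).

a_0 = -1; a_1 = 3; a_2 = 7/2; a_3 = -5/2; a_4 = -35/24; a_5 = 7/8; a_6 = 77/144


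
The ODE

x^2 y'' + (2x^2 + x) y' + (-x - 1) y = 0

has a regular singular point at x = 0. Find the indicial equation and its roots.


Divide by x^2 to reach normal form y'' + P_1(x) y' + P_2(x) y = 0 with P_1(x) = 2 + 1/x and P_2(x) = -1/x - 1/x^2.
x = 0 is a singular point because the y'-coefficient 2 + 1/x has a pole at x = 0 and the y-coefficient -1/x - 1/x^2 has a pole at x = 0.
It is a regular singular point because x P_1(x) = p(x) = 2x + 1 and x^2 P_2(x) = q(x) = -x - 1 are polynomials, hence analytic at x = 0.
p(0) = 1,  q(0) = -1.
Indicial equation: r(r-1) + p(0) r + q(0) = 0, i.e. r^2 + (p(0) - 1) r + q(0) = 0, i.e. r^2 - 1 = 0.
Discriminant: (0)^2 - 4(-1) = 4, so r = (0 ± 2)/2.
Solving: r_1 = 1, r_2 = -1.

indicial: r^2 - 1 = 0; roots r_1 = 1, r_2 = -1


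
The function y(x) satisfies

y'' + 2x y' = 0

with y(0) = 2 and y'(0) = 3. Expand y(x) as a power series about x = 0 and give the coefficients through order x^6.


Ansatz: y(x) = sum_{n>=0} a_n x^n, so y'(x) = sum_{n>=1} n a_n x^(n-1) and y''(x) = sum_{n>=2} n(n-1) a_n x^(n-2).
Substitute into P(x) y'' + Q(x) y' + R(x) y = 0 with P(x) = 1, Q(x) = 2x, R(x) = 0, and match powers of x.
Initial conditions: a_0 = 2, a_1 = 3.
Setting the coefficient of each power of x to zero and solving order by order (substituting the coefficients already found):
  x^0: 2 a_2 = 0  ->  a_2 = 0
  x^1: 6 a_3 + 2 a_1 = 0  ->  6 a_3 = -2 a_1 = -6  ->  a_3 = -1
  x^2: 12 a_4 + 4 a_2 = 0  ->  12 a_4 = -4 a_2 = 0  ->  a_4 = 0
  x^3: 20 a_5 + 6 a_3 = 0  ->  20 a_5 = -6 a_3 = 6  ->  a_5 = 3/10
  x^4: 30 a_6 + 8 a_4 = 0  ->  30 a_6 = -8 a_4 = 0  ->  a_6 = 0
Truncated series: y(x) = 2 + 3 x - x^3 + (3/10) x^5 + O(x^7).

a_0 = 2; a_1 = 3; a_2 = 0; a_3 = -1; a_4 = 0; a_5 = 3/10; a_6 = 0


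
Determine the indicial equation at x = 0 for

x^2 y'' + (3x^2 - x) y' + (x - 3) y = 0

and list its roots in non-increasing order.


Divide by x^2 to reach normal form y'' + P_1(x) y' + P_2(x) y = 0 with P_1(x) = 3 - 1/x and P_2(x) = 1/x - 3/x^2.
x = 0 is a singular point because the y'-coefficient 3 - 1/x has a pole at x = 0 and the y-coefficient 1/x - 3/x^2 has a pole at x = 0.
It is a regular singular point because x P_1(x) = p(x) = 3x - 1 and x^2 P_2(x) = q(x) = x - 3 are polynomials, hence analytic at x = 0.
p(0) = -1,  q(0) = -3.
Indicial equation: r(r-1) + p(0) r + q(0) = 0, i.e. r^2 + (p(0) - 1) r + q(0) = 0, i.e. r^2 - 2 r - 3 = 0.
Discriminant: (-2)^2 - 4(-3) = 16, so r = (2 ± 4)/2.
Solving: r_1 = 3, r_2 = -1.

indicial: r^2 - 2 r - 3 = 0; roots r_1 = 3, r_2 = -1


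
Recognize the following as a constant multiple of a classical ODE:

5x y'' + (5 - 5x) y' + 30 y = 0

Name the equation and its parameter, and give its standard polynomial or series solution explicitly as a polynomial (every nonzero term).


All three coefficients share the factor 5; dividing through by 5 gives  x y'' + (1 - x) y' + 6 y = 0.
This matches the Laguerre equation x y'' + (1 - x) y' + n y = 0 with n = 6; the polynomial solution is L_6(x).
With y = sum_k a_k x^k, matching x^k gives (k+1)k a_{k+1} + (k+1) a_{k+1} - k a_k + n a_k = 0, i.e. (k+1)^2 a_{k+1} = (k - n) a_k = (k - 6) a_k. The right side vanishes at k = 6, so the series terminates at degree 6.
Standard normalization L_n(0) = 1 gives a_0 = 1. Work upward with a_{k+1} = (k - 6) a_k / (k+1)^2:
  a_1 = (0 - 6)(1) / 1^2 = -6/1 = -6
  a_2 = (1 - 6)(-6) / 2^2 = 30/4 = 15/2
  a_3 = (2 - 6)(15/2) / 3^2 = -30/9 = -10/3
  a_4 = (3 - 6)(-10/3) / 4^2 = 10/16 = 5/8
  a_5 = (4 - 6)(5/8) / 5^2 = (-5/4)/25 = -1/20
  a_6 = (5 - 6)(-1/20) / 6^2 = (1/20)/36 = 1/720
Hence L_6(x) = x^6/720 - x^5/20 + 5 x^4/8 - 10 x^3/3 + 15 x^2/2 - 6 x + 1.

L_6(x); series = x^6/720 - x^5/20 + 5 x^4/8 - 10 x^3/3 + 15 x^2/2 - 6 x + 1


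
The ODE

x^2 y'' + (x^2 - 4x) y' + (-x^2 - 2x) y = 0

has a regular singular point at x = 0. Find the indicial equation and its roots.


Divide by x^2 to reach normal form y'' + P_1(x) y' + P_2(x) y = 0 with P_1(x) = 1 - 4/x and P_2(x) = -1 - 2/x.
x = 0 is a singular point because the y'-coefficient 1 - 4/x has a pole at x = 0 and the y-coefficient -1 - 2/x has a pole at x = 0.
It is a regular singular point because x P_1(x) = p(x) = x - 4 and x^2 P_2(x) = q(x) = -x^2 - 2x are polynomials, hence analytic at x = 0.
p(0) = -4,  q(0) = 0.
Indicial equation: r(r-1) + p(0) r + q(0) = 0, i.e. r^2 + (p(0) - 1) r + q(0) = 0, i.e. r^2 - 5 r = 0.
Discriminant: (-5)^2 - 4(0) = 25, so r = (5 ± 5)/2.
Solving: r_1 = 5, r_2 = 0.

indicial: r^2 - 5 r = 0; roots r_1 = 5, r_2 = 0


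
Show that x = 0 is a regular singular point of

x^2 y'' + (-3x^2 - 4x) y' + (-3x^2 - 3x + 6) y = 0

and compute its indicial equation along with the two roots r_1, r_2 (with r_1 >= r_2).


Divide by x^2 to reach normal form y'' + P_1(x) y' + P_2(x) y = 0 with P_1(x) = -3 - 4/x and P_2(x) = -3 - 3/x + 6/x^2.
x = 0 is a singular point because the y'-coefficient -3 - 4/x has a pole at x = 0 and the y-coefficient -3 - 3/x + 6/x^2 has a pole at x = 0.
It is a regular singular point because x P_1(x) = p(x) = -3x - 4 and x^2 P_2(x) = q(x) = -3x^2 - 3x + 6 are polynomials, hence analytic at x = 0.
p(0) = -4,  q(0) = 6.
Indicial equation: r(r-1) + p(0) r + q(0) = 0, i.e. r^2 + (p(0) - 1) r + q(0) = 0, i.e. r^2 - 5 r + 6 = 0.
Discriminant: (-5)^2 - 4(6) = 1, so r = (5 ± 1)/2.
Solving: r_1 = 3, r_2 = 2.

indicial: r^2 - 5 r + 6 = 0; roots r_1 = 3, r_2 = 2


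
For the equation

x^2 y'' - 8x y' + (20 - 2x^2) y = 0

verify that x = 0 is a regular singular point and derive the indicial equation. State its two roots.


Divide by x^2 to reach normal form y'' + P_1(x) y' + P_2(x) y = 0 with P_1(x) = -8/x and P_2(x) = -2 + 20/x^2.
x = 0 is a singular point because the y'-coefficient -8/x has a pole at x = 0 and the y-coefficient -2 + 20/x^2 has a pole at x = 0.
It is a regular singular point because x P_1(x) = p(x) = -8 and x^2 P_2(x) = q(x) = 20 - 2x^2 are polynomials, hence analytic at x = 0.
p(0) = -8,  q(0) = 20.
Indicial equation: r(r-1) + p(0) r + q(0) = 0, i.e. r^2 + (p(0) - 1) r + q(0) = 0, i.e. r^2 - 9 r + 20 = 0.
Discriminant: (-9)^2 - 4(20) = 1, so r = (9 ± 1)/2.
Solving: r_1 = 5, r_2 = 4.

indicial: r^2 - 9 r + 20 = 0; roots r_1 = 5, r_2 = 4


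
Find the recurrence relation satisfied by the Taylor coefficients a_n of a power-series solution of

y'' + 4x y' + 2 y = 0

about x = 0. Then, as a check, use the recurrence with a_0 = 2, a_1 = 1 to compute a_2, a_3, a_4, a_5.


Substitute y = sum_n a_n x^n.
y''(x) has coefficient (n+2)(n+1) a_{n+2} at x^n;
4 x y'(x) has coefficient 4 n a_n at x^n (shift);
2 y(x) has coefficient 2 a_n at x^n.
Matching x^n: (n+2)(n+1) a_{n+2} + (4n + 2) a_n = 0.
Thus a_{n+2} = (-4n - 2) / ((n+1)(n+2)) * a_n.

Check with a_0 = 2, a_1 = 1 (apply the recurrence for n = 0, 1, 2, 3): a_0 = 2, a_1 = 1, a_2 = -2, a_3 = -1, a_4 = 5/3, a_5 = 7/10.

a_(n+2) = (-4n - 2) / ((n+1)(n+2)) * a_n; check: a_0 = 2, a_1 = 1, a_2 = -2, a_3 = -1, a_4 = 5/3, a_5 = 7/10


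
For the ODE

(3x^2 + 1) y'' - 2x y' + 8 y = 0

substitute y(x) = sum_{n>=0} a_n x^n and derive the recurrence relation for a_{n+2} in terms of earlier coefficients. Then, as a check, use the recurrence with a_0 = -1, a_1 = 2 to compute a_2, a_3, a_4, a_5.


Substitute y = sum_n a_n x^n.
(1 + 3 x^2) y'' contributes (n+2)(n+1) a_{n+2} + 3 n(n-1) a_n at x^n.
-2 x y'(x) contributes -2 n a_n at x^n.
8 y(x) contributes 8 a_n at x^n.
Matching x^n: (n+2)(n+1) a_{n+2} + (3 n(n-1) - 2 n + 8) a_n = 0.
Thus a_{n+2} = (-3 n(n-1) + 2 n - 8) / ((n+1)(n+2)) * a_n.

Check with a_0 = -1, a_1 = 2 (apply the recurrence for n = 0, 1, 2, 3): a_0 = -1, a_1 = 2, a_2 = 4, a_3 = -2, a_4 = -10/3, a_5 = 2.

a_(n+2) = (-3 n(n-1) + 2 n - 8) / ((n+1)(n+2)) * a_n; check: a_0 = -1, a_1 = 2, a_2 = 4, a_3 = -2, a_4 = -10/3, a_5 = 2


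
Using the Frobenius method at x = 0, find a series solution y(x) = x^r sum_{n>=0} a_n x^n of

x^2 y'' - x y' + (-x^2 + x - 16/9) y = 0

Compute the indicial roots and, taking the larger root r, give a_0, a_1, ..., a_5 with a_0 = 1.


Write in Frobenius form y'' + (p(x)/x) y' + (q(x)/x^2) y = 0:
  p(x) = -1,  q(x) = -x^2 + x - 16/9.
Indicial equation: r(r-1) + (-1) r + (-16/9) = 0 -> roots r_1 = 8/3, r_2 = -2/3.
Take r = r_1 = 8/3. Let y(x) = x^r sum_{n>=0} a_n x^n with a_0 = 1.
Substitute y = x^r sum a_n x^n and match x^{r+n}. The recurrence is
  D(n) a_n + 1 a_{n-1} - 1 a_{n-2} = 0,  where D(n) = (r+n)(r+n-1) + (-1)(r+n) + (-16/9).
  a_n = [-1 a_{n-1} + 1 a_{n-2}] / D(n).
Since the indicial polynomial factors as (r - r_1)(r - r_2), D(n) = (r_1 + n - r_1)(r_1 + n - r_2) = n(n + 10/3).
Evaluating step by step (a_0 = 1):
  n = 1: D(1) = 1(1 + 10/3) = 13/3; numerator = -1(1) = -1; a_1 = (-1)/(13/3) = -3/13
  n = 2: D(2) = 2(2 + 10/3) = 32/3; numerator = -1(-3/13) + 1(1) = 16/13; a_2 = (16/13)/(32/3) = 3/26
  n = 3: D(3) = 3(3 + 10/3) = 19; numerator = -1(3/26) + 1(-3/13) = -9/26; a_3 = (-9/26)/(19) = -9/494
  n = 4: D(4) = 4(4 + 10/3) = 88/3; numerator = -1(-9/494) + 1(3/26) = 33/247; a_4 = (33/247)/(88/3) = 9/1976
  n = 5: D(5) = 5(5 + 10/3) = 125/3; numerator = -1(9/1976) + 1(-9/494) = -45/1976; a_5 = (-45/1976)/(125/3) = -27/49400

r = 8/3; a_0 = 1; a_1 = -3/13; a_2 = 3/26; a_3 = -9/494; a_4 = 9/1976; a_5 = -27/49400


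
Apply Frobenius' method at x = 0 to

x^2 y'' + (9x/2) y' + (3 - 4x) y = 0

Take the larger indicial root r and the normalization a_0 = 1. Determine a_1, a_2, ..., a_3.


Write in Frobenius form y'' + (p(x)/x) y' + (q(x)/x^2) y = 0:
  p(x) = 9/2,  q(x) = 3 - 4x.
Indicial equation: r(r-1) + (9/2) r + (3) = 0 -> roots r_1 = -3/2, r_2 = -2.
Take r = r_1 = -3/2. Let y(x) = x^r sum_{n>=0} a_n x^n with a_0 = 1.
Substitute y = x^r sum a_n x^n and match x^{r+n}. The recurrence is
  D(n) a_n - 4 a_{n-1} = 0,  where D(n) = (r+n)(r+n-1) + (9/2)(r+n) + (3).
  a_n = 4 / D(n) * a_{n-1}.
Since the indicial polynomial factors as (r - r_1)(r - r_2), D(n) = (r_1 + n - r_1)(r_1 + n - r_2) = n(n + 1/2).
Evaluating step by step (a_0 = 1):
  n = 1: D(1) = 1(1 + 1/2) = 3/2; numerator = 4(1) = 4; a_1 = (4)/(3/2) = 8/3
  n = 2: D(2) = 2(2 + 1/2) = 5; numerator = 4(8/3) = 32/3; a_2 = (32/3)/(5) = 32/15
  n = 3: D(3) = 3(3 + 1/2) = 21/2; numerator = 4(32/15) = 128/15; a_3 = (128/15)/(21/2) = 256/315

r = -3/2; a_0 = 1; a_1 = 8/3; a_2 = 32/15; a_3 = 256/315


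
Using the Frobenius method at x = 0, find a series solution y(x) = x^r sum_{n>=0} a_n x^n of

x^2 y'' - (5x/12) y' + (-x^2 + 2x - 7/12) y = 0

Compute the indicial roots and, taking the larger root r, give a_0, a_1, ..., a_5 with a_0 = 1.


Write in Frobenius form y'' + (p(x)/x) y' + (q(x)/x^2) y = 0:
  p(x) = -5/12,  q(x) = -x^2 + 2x - 7/12.
Indicial equation: r(r-1) + (-5/12) r + (-7/12) = 0 -> roots r_1 = 7/4, r_2 = -1/3.
Take r = r_1 = 7/4. Let y(x) = x^r sum_{n>=0} a_n x^n with a_0 = 1.
Substitute y = x^r sum a_n x^n and match x^{r+n}. The recurrence is
  D(n) a_n + 2 a_{n-1} - 1 a_{n-2} = 0,  where D(n) = (r+n)(r+n-1) + (-5/12)(r+n) + (-7/12).
  a_n = [-2 a_{n-1} + 1 a_{n-2}] / D(n).
Since the indicial polynomial factors as (r - r_1)(r - r_2), D(n) = (r_1 + n - r_1)(r_1 + n - r_2) = n(n + 25/12).
Evaluating step by step (a_0 = 1):
  n = 1: D(1) = 1(1 + 25/12) = 37/12; numerator = -2(1) = -2; a_1 = (-2)/(37/12) = -24/37
  n = 2: D(2) = 2(2 + 25/12) = 49/6; numerator = -2(-24/37) + 1(1) = 85/37; a_2 = (85/37)/(49/6) = 510/1813
  n = 3: D(3) = 3(3 + 25/12) = 61/4; numerator = -2(510/1813) + 1(-24/37) = -2196/1813; a_3 = (-2196/1813)/(61/4) = -144/1813
  n = 4: D(4) = 4(4 + 25/12) = 73/3; numerator = -2(-144/1813) + 1(510/1813) = 114/259; a_4 = (114/259)/(73/3) = 342/18907
  n = 5: D(5) = 5(5 + 25/12) = 425/12; numerator = -2(342/18907) + 1(-144/1813) = -15300/132349; a_5 = (-15300/132349)/(425/12) = -432/132349

r = 7/4; a_0 = 1; a_1 = -24/37; a_2 = 510/1813; a_3 = -144/1813; a_4 = 342/18907; a_5 = -432/132349


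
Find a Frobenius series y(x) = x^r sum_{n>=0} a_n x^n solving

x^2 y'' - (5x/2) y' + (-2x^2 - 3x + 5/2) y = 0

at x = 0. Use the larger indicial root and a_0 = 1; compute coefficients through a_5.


Write in Frobenius form y'' + (p(x)/x) y' + (q(x)/x^2) y = 0:
  p(x) = -5/2,  q(x) = -2x^2 - 3x + 5/2.
Indicial equation: r(r-1) + (-5/2) r + (5/2) = 0 -> roots r_1 = 5/2, r_2 = 1.
Take r = r_1 = 5/2. Let y(x) = x^r sum_{n>=0} a_n x^n with a_0 = 1.
Substitute y = x^r sum a_n x^n and match x^{r+n}. The recurrence is
  D(n) a_n - 3 a_{n-1} - 2 a_{n-2} = 0,  where D(n) = (r+n)(r+n-1) + (-5/2)(r+n) + (5/2).
  a_n = [3 a_{n-1} + 2 a_{n-2}] / D(n).
Since the indicial polynomial factors as (r - r_1)(r - r_2), D(n) = (r_1 + n - r_1)(r_1 + n - r_2) = n(n + 3/2).
Evaluating step by step (a_0 = 1):
  n = 1: D(1) = 1(1 + 3/2) = 5/2; numerator = 3(1) = 3; a_1 = (3)/(5/2) = 6/5
  n = 2: D(2) = 2(2 + 3/2) = 7; numerator = 3(6/5) + 2(1) = 28/5; a_2 = (28/5)/(7) = 4/5
  n = 3: D(3) = 3(3 + 3/2) = 27/2; numerator = 3(4/5) + 2(6/5) = 24/5; a_3 = (24/5)/(27/2) = 16/45
  n = 4: D(4) = 4(4 + 3/2) = 22; numerator = 3(16/45) + 2(4/5) = 8/3; a_4 = (8/3)/(22) = 4/33
  n = 5: D(5) = 5(5 + 3/2) = 65/2; numerator = 3(4/33) + 2(16/45) = 532/495; a_5 = (532/495)/(65/2) = 1064/32175

r = 5/2; a_0 = 1; a_1 = 6/5; a_2 = 4/5; a_3 = 16/45; a_4 = 4/33; a_5 = 1064/32175


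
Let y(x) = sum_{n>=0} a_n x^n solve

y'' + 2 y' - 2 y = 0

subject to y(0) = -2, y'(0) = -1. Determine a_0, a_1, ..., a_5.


Ansatz: y(x) = sum_{n>=0} a_n x^n, so y'(x) = sum_{n>=1} n a_n x^(n-1) and y''(x) = sum_{n>=2} n(n-1) a_n x^(n-2).
Substitute into P(x) y'' + Q(x) y' + R(x) y = 0 with P(x) = 1, Q(x) = 2, R(x) = -2, and match powers of x.
Initial conditions: a_0 = -2, a_1 = -1.
Setting the coefficient of each power of x to zero and solving order by order (substituting the coefficients already found):
  x^0: 2 a_2 + 2 a_1 - 2 a_0 = 0  ->  2 a_2 = -2 a_1 + 2 a_0 = -2  ->  a_2 = -1
  x^1: 6 a_3 + 4 a_2 - 2 a_1 = 0  ->  6 a_3 = -4 a_2 + 2 a_1 = 2  ->  a_3 = 1/3
  x^2: 12 a_4 + 6 a_3 - 2 a_2 = 0  ->  12 a_4 = -6 a_3 + 2 a_2 = -4  ->  a_4 = -1/3
  x^3: 20 a_5 + 8 a_4 - 2 a_3 = 0  ->  20 a_5 = -8 a_4 + 2 a_3 = 10/3  ->  a_5 = 1/6
Truncated series: y(x) = -2 - x - x^2 + (1/3) x^3 - (1/3) x^4 + (1/6) x^5 + O(x^6).

a_0 = -2; a_1 = -1; a_2 = -1; a_3 = 1/3; a_4 = -1/3; a_5 = 1/6


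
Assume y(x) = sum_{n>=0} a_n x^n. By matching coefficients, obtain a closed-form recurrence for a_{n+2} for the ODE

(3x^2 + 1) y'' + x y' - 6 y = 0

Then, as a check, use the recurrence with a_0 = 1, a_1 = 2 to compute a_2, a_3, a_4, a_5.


Substitute y = sum_n a_n x^n.
(1 + 3 x^2) y'' contributes (n+2)(n+1) a_{n+2} + 3 n(n-1) a_n at x^n.
x y'(x) contributes n a_n at x^n.
-6 y(x) contributes -6 a_n at x^n.
Matching x^n: (n+2)(n+1) a_{n+2} + (3 n(n-1) + n - 6) a_n = 0.
Thus a_{n+2} = (-3 n(n-1) - n + 6) / ((n+1)(n+2)) * a_n.

Check with a_0 = 1, a_1 = 2 (apply the recurrence for n = 0, 1, 2, 3): a_0 = 1, a_1 = 2, a_2 = 3, a_3 = 5/3, a_4 = -1/2, a_5 = -5/4.

a_(n+2) = (-3 n(n-1) - n + 6) / ((n+1)(n+2)) * a_n; check: a_0 = 1, a_1 = 2, a_2 = 3, a_3 = 5/3, a_4 = -1/2, a_5 = -5/4


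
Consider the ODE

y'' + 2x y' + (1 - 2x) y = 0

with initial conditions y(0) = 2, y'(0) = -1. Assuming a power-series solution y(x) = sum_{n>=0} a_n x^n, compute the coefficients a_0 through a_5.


Ansatz: y(x) = sum_{n>=0} a_n x^n, so y'(x) = sum_{n>=1} n a_n x^(n-1) and y''(x) = sum_{n>=2} n(n-1) a_n x^(n-2).
Substitute into P(x) y'' + Q(x) y' + R(x) y = 0 with P(x) = 1, Q(x) = 2x, R(x) = 1 - 2x, and match powers of x.
Initial conditions: a_0 = 2, a_1 = -1.
Setting the coefficient of each power of x to zero and solving order by order (substituting the coefficients already found):
  x^0: 2 a_2 + a_0 = 0  ->  2 a_2 = -a_0 = -2  ->  a_2 = -1
  x^1: 6 a_3 + 3 a_1 - 2 a_0 = 0  ->  6 a_3 = -3 a_1 + 2 a_0 = 7  ->  a_3 = 7/6
  x^2: 12 a_4 + 5 a_2 - 2 a_1 = 0  ->  12 a_4 = -5 a_2 + 2 a_1 = 3  ->  a_4 = 1/4
  x^3: 20 a_5 + 7 a_3 - 2 a_2 = 0  ->  20 a_5 = -7 a_3 + 2 a_2 = -61/6  ->  a_5 = -61/120
Truncated series: y(x) = 2 - x - x^2 + (7/6) x^3 + (1/4) x^4 - (61/120) x^5 + O(x^6).

a_0 = 2; a_1 = -1; a_2 = -1; a_3 = 7/6; a_4 = 1/4; a_5 = -61/120


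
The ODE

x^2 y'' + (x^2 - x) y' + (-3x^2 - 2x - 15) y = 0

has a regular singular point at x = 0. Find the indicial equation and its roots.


Divide by x^2 to reach normal form y'' + P_1(x) y' + P_2(x) y = 0 with P_1(x) = 1 - 1/x and P_2(x) = -3 - 2/x - 15/x^2.
x = 0 is a singular point because the y'-coefficient 1 - 1/x has a pole at x = 0 and the y-coefficient -3 - 2/x - 15/x^2 has a pole at x = 0.
It is a regular singular point because x P_1(x) = p(x) = x - 1 and x^2 P_2(x) = q(x) = -3x^2 - 2x - 15 are polynomials, hence analytic at x = 0.
p(0) = -1,  q(0) = -15.
Indicial equation: r(r-1) + p(0) r + q(0) = 0, i.e. r^2 + (p(0) - 1) r + q(0) = 0, i.e. r^2 - 2 r - 15 = 0.
Discriminant: (-2)^2 - 4(-15) = 64, so r = (2 ± 8)/2.
Solving: r_1 = 5, r_2 = -3.

indicial: r^2 - 2 r - 15 = 0; roots r_1 = 5, r_2 = -3


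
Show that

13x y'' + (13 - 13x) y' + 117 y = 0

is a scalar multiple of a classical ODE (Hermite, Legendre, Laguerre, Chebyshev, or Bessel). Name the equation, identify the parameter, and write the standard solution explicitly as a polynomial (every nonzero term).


All three coefficients share the factor 13; dividing through by 13 gives  x y'' + (1 - x) y' + 9 y = 0.
This matches the Laguerre equation x y'' + (1 - x) y' + n y = 0 with n = 9; the polynomial solution is L_9(x).
With y = sum_k a_k x^k, matching x^k gives (k+1)k a_{k+1} + (k+1) a_{k+1} - k a_k + n a_k = 0, i.e. (k+1)^2 a_{k+1} = (k - n) a_k = (k - 9) a_k. The right side vanishes at k = 9, so the series terminates at degree 9.
Standard normalization L_n(0) = 1 gives a_0 = 1. Work upward with a_{k+1} = (k - 9) a_k / (k+1)^2:
  a_1 = (0 - 9)(1) / 1^2 = -9/1 = -9
  a_2 = (1 - 9)(-9) / 2^2 = 72/4 = 18
  a_3 = (2 - 9)(18) / 3^2 = -126/9 = -14
  a_4 = (3 - 9)(-14) / 4^2 = 84/16 = 21/4
  a_5 = (4 - 9)(21/4) / 5^2 = (-105/4)/25 = -21/20
  a_6 = (5 - 9)(-21/20) / 6^2 = (21/5)/36 = 7/60
  a_7 = (6 - 9)(7/60) / 7^2 = (-7/20)/49 = -1/140
  a_8 = (7 - 9)(-1/140) / 8^2 = (1/70)/64 = 1/4480
  a_9 = (8 - 9)(1/4480) / 9^2 = (-1/4480)/81 = -1/362880
Hence L_9(x) = -x^9/362880 + x^8/4480 - x^7/140 + 7 x^6/60 - 21 x^5/20 + 21 x^4/4 - 14 x^3 + 18 x^2 - 9 x + 1.

L_9(x); series = -x^9/362880 + x^8/4480 - x^7/140 + 7 x^6/60 - 21 x^5/20 + 21 x^4/4 - 14 x^3 + 18 x^2 - 9 x + 1


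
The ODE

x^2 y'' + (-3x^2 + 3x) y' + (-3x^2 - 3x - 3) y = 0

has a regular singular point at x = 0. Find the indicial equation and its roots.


Divide by x^2 to reach normal form y'' + P_1(x) y' + P_2(x) y = 0 with P_1(x) = -3 + 3/x and P_2(x) = -3 - 3/x - 3/x^2.
x = 0 is a singular point because the y'-coefficient -3 + 3/x has a pole at x = 0 and the y-coefficient -3 - 3/x - 3/x^2 has a pole at x = 0.
It is a regular singular point because x P_1(x) = p(x) = 3 - 3x and x^2 P_2(x) = q(x) = -3x^2 - 3x - 3 are polynomials, hence analytic at x = 0.
p(0) = 3,  q(0) = -3.
Indicial equation: r(r-1) + p(0) r + q(0) = 0, i.e. r^2 + (p(0) - 1) r + q(0) = 0, i.e. r^2 + 2 r - 3 = 0.
Discriminant: (2)^2 - 4(-3) = 16, so r = (-2 ± 4)/2.
Solving: r_1 = 1, r_2 = -3.

indicial: r^2 + 2 r - 3 = 0; roots r_1 = 1, r_2 = -3


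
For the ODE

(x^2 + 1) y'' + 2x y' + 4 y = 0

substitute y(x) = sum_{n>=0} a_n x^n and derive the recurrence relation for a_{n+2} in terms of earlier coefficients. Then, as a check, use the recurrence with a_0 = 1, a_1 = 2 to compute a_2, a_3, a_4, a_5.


Substitute y = sum_n a_n x^n.
(1 + 1 x^2) y'' contributes (n+2)(n+1) a_{n+2} + n(n-1) a_n at x^n.
2 x y'(x) contributes 2 n a_n at x^n.
4 y(x) contributes 4 a_n at x^n.
Matching x^n: (n+2)(n+1) a_{n+2} + (n(n-1) + 2 n + 4) a_n = 0.
Thus a_{n+2} = (-n(n-1) - 2 n - 4) / ((n+1)(n+2)) * a_n.

Check with a_0 = 1, a_1 = 2 (apply the recurrence for n = 0, 1, 2, 3): a_0 = 1, a_1 = 2, a_2 = -2, a_3 = -2, a_4 = 5/3, a_5 = 8/5.

a_(n+2) = (-n(n-1) - 2 n - 4) / ((n+1)(n+2)) * a_n; check: a_0 = 1, a_1 = 2, a_2 = -2, a_3 = -2, a_4 = 5/3, a_5 = 8/5


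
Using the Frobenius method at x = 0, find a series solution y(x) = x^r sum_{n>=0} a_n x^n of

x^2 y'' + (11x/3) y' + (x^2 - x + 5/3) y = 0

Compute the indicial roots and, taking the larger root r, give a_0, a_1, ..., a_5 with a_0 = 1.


Write in Frobenius form y'' + (p(x)/x) y' + (q(x)/x^2) y = 0:
  p(x) = 11/3,  q(x) = x^2 - x + 5/3.
Indicial equation: r(r-1) + (11/3) r + (5/3) = 0 -> roots r_1 = -1, r_2 = -5/3.
Take r = r_1 = -1. Let y(x) = x^r sum_{n>=0} a_n x^n with a_0 = 1.
Substitute y = x^r sum a_n x^n and match x^{r+n}. The recurrence is
  D(n) a_n - 1 a_{n-1} + 1 a_{n-2} = 0,  where D(n) = (r+n)(r+n-1) + (11/3)(r+n) + (5/3).
  a_n = [1 a_{n-1} - 1 a_{n-2}] / D(n).
Since the indicial polynomial factors as (r - r_1)(r - r_2), D(n) = (r_1 + n - r_1)(r_1 + n - r_2) = n(n + 2/3).
Evaluating step by step (a_0 = 1):
  n = 1: D(1) = 1(1 + 2/3) = 5/3; numerator = 1(1) = 1; a_1 = (1)/(5/3) = 3/5
  n = 2: D(2) = 2(2 + 2/3) = 16/3; numerator = 1(3/5) - 1(1) = -2/5; a_2 = (-2/5)/(16/3) = -3/40
  n = 3: D(3) = 3(3 + 2/3) = 11; numerator = 1(-3/40) - 1(3/5) = -27/40; a_3 = (-27/40)/(11) = -27/440
  n = 4: D(4) = 4(4 + 2/3) = 56/3; numerator = 1(-27/440) - 1(-3/40) = 3/220; a_4 = (3/220)/(56/3) = 9/12320
  n = 5: D(5) = 5(5 + 2/3) = 85/3; numerator = 1(9/12320) - 1(-27/440) = 153/2464; a_5 = (153/2464)/(85/3) = 27/12320

r = -1; a_0 = 1; a_1 = 3/5; a_2 = -3/40; a_3 = -27/440; a_4 = 9/12320; a_5 = 27/12320


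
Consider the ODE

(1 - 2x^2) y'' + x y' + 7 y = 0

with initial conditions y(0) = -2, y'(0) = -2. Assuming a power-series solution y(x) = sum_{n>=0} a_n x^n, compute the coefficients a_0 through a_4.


Ansatz: y(x) = sum_{n>=0} a_n x^n, so y'(x) = sum_{n>=1} n a_n x^(n-1) and y''(x) = sum_{n>=2} n(n-1) a_n x^(n-2).
Substitute into P(x) y'' + Q(x) y' + R(x) y = 0 with P(x) = 1 - 2x^2, Q(x) = x, R(x) = 7, and match powers of x.
Initial conditions: a_0 = -2, a_1 = -2.
Setting the coefficient of each power of x to zero and solving order by order (substituting the coefficients already found):
  x^0: 2 a_2 + 7 a_0 = 0  ->  2 a_2 = -7 a_0 = 14  ->  a_2 = 7
  x^1: 6 a_3 + 8 a_1 = 0  ->  6 a_3 = -8 a_1 = 16  ->  a_3 = 8/3
  x^2: 12 a_4 + 5 a_2 = 0  ->  12 a_4 = -5 a_2 = -35  ->  a_4 = -35/12
Truncated series: y(x) = -2 - 2 x + 7 x^2 + (8/3) x^3 - (35/12) x^4 + O(x^5).

a_0 = -2; a_1 = -2; a_2 = 7; a_3 = 8/3; a_4 = -35/12
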